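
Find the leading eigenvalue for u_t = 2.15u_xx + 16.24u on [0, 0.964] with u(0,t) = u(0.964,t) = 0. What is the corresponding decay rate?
Eigenvalues: λₙ = 2.15n²π²/0.964² - 16.24.
First three modes:
  n=1: λ₁ = 2.15π²/0.964² - 16.24 ≈ 6.594
  n=2: λ₂ = 8.6π²/0.964² - 16.24 ≈ 75.096
  n=3: λ₃ = 19.35π²/0.964² - 16.24 ≈ 189.267
Since 2.15π²/0.964² ≈ 22.834 > 16.24, all λₙ > 0.
The n=1 mode decays slowest → dominates as t → ∞.
Asymptotic: u ~ c₁ sin(πx/0.964) e^{-λ₁t} with decay rate λ₁ ≈ 6.594.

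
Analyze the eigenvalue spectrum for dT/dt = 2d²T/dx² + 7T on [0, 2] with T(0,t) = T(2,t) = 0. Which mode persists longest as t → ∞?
Eigenvalues: λₙ = 2n²π²/2² - 7.
First three modes:
  n=1: λ₁ = 2π²/2² - 7 ≈ -2.065
  n=2: λ₂ = 8π²/2² - 7 ≈ 12.739
  n=3: λ₃ = 18π²/2² - 7 ≈ 37.413
Since 2π²/2² ≈ 4.935 < 7, λ₁ < 0.
The n=1 mode grows fastest (−λₙ is largest for n=1) → dominates.
Asymptotic: T ~ c₁ sin(πx/2) e^{2.065t} (exponential growth at rate −λ₁ ≈ 2.065).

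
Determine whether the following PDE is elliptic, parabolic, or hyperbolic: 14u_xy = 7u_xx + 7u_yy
Rewriting in standard form: -7u_xx + 14u_xy - 7u_yy = 0. Coefficients: A = -7, B = 14, C = -7. B² - 4AC = 0, which is zero, so the equation is parabolic.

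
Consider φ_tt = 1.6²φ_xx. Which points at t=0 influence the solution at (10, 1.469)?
Domain of dependence: [7.6496, 12.3504]. Signals travel at speed 1.6, so data within |x - 10| ≤ 1.6·1.469 = 2.3504 can reach the point.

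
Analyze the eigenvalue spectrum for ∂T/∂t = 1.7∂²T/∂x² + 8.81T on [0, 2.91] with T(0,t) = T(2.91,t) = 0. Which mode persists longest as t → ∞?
Eigenvalues: λₙ = 1.7n²π²/2.91² - 8.81.
First three modes:
  n=1: λ₁ = 1.7π²/2.91² - 8.81 ≈ -6.829
  n=2: λ₂ = 6.8π²/2.91² - 8.81 ≈ -0.885
  n=3: λ₃ = 15.3π²/2.91² - 8.81 ≈ 9.022
Since 1.7π²/2.91² ≈ 1.981 < 8.81, λ₁ < 0.
The n=1 mode grows fastest (−λₙ is largest for n=1) → dominates.
Asymptotic: T ~ c₁ sin(πx/2.91) e^{6.829t} (exponential growth at rate −λ₁ ≈ 6.829).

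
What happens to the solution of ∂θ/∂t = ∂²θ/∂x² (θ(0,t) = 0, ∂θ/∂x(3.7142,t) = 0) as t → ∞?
θ → 0. Heat escapes through the Dirichlet boundary.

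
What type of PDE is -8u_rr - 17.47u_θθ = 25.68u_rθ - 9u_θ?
Rewriting in standard form: -8u_rr - 25.68u_rθ - 17.47u_θθ + 9u_θ = 0. With A = -8, B = -25.68, C = -17.47, the discriminant is 100.4224. This is a hyperbolic PDE.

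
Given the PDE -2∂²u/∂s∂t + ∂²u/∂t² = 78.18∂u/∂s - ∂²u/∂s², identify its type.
Rewriting in standard form: ∂²u/∂s² - 2∂²u/∂s∂t + ∂²u/∂t² - 78.18∂u/∂s = 0. The second-order coefficients are A = 1, B = -2, C = 1. Since B² - 4AC = 0 = 0, this is a parabolic PDE.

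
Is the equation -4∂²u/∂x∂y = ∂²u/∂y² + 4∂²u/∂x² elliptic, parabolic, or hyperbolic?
Rewriting in standard form: -4∂²u/∂x² - 4∂²u/∂x∂y - ∂²u/∂y² = 0. Computing B² - 4AC with A = -4, B = -4, C = -1: discriminant = 0 (zero). Answer: parabolic.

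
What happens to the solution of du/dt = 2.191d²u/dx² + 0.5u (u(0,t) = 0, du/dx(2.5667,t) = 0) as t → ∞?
u → 0. Diffusion dominates reaction (r=0.5 < κπ²/(4L²)≈0.82); solution decays.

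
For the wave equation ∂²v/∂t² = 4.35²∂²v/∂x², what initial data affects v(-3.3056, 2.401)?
Domain of dependence: [-13.74995, 7.13875]. Signals travel at speed 4.35, so data within |x - -3.3056| ≤ 4.35·2.401 = 10.44435 can reach the point.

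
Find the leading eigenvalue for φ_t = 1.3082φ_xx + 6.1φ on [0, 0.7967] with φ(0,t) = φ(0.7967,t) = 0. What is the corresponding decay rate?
Eigenvalues: λₙ = 1.3082n²π²/0.7967² - 6.1.
First three modes:
  n=1: λ₁ = 1.3082π²/0.7967² - 6.1 ≈ 14.242
  n=2: λ₂ = 5.2328π²/0.7967² - 6.1 ≈ 75.266
  n=3: λ₃ = 11.7738π²/0.7967² - 6.1 ≈ 176.974
Since 1.3082π²/0.7967² ≈ 20.342 > 6.1, all λₙ > 0.
The n=1 mode decays slowest → dominates as t → ∞.
Asymptotic: φ ~ c₁ sin(πx/0.7967) e^{-λ₁t} with decay rate λ₁ ≈ 14.242.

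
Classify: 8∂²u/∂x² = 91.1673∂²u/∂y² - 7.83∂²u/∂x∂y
Rewriting in standard form: 8∂²u/∂x² + 7.83∂²u/∂x∂y - 91.1673∂²u/∂y² = 0. Hyperbolic (discriminant = 2978.6625).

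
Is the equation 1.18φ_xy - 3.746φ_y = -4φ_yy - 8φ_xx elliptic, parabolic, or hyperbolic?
Rewriting in standard form: 8φ_xx + 1.18φ_xy + 4φ_yy - 3.746φ_y = 0. Computing B² - 4AC with A = 8, B = 1.18, C = 4: discriminant = -126.6076 (negative). Answer: elliptic.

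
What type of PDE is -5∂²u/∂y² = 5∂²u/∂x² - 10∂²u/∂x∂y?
Rewriting in standard form: -5∂²u/∂x² + 10∂²u/∂x∂y - 5∂²u/∂y² = 0. With A = -5, B = 10, C = -5, the discriminant is 0. This is a parabolic PDE.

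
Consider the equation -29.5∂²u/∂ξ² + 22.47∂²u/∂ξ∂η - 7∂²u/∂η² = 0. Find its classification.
Elliptic. (A = -29.5, B = 22.47, C = -7 gives B² - 4AC = -321.0991.)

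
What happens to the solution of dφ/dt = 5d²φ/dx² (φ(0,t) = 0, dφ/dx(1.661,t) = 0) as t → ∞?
φ → 0. Heat escapes through the Dirichlet boundary.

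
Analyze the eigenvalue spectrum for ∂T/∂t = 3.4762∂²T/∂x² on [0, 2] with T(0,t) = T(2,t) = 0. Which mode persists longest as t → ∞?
Eigenvalues: λₙ = 3.4762n²π²/2².
First three modes:
  n=1: λ₁ = 3.4762π²/2² ≈ 8.577
  n=2: λ₂ = 13.9048π²/2² ≈ 34.309 (4× faster decay)
  n=3: λ₃ = 31.2858π²/2² ≈ 77.195 (9× faster decay)
As t → ∞, higher modes decay exponentially faster. The n=1 mode dominates: T ~ c₁ sin(πx/2) e^{-λ₁t}.
Decay rate: λ₁ = 3.4762π²/2² ≈ 8.577.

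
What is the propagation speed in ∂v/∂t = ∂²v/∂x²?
Infinite. The heat equation is parabolic, not hyperbolic, so disturbances propagate instantly.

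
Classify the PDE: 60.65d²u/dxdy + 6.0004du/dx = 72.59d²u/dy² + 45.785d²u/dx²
Rewriting in standard form: -45.785d²u/dx² + 60.65d²u/dxdy - 72.59d²u/dy² + 6.0004du/dx = 0. A = -45.785, B = 60.65, C = -72.59. Discriminant B² - 4AC = -9615.7101. Since -9615.7101 < 0, elliptic.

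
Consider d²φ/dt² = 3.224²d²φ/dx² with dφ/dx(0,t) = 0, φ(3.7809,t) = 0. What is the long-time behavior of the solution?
As t → ∞, φ oscillates (no decay). Energy is conserved; the solution oscillates indefinitely as standing waves.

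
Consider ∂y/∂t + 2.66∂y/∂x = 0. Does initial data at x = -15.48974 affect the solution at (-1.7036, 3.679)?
No. Only data at x = -11.48974 affects (-1.7036, 3.679). Advection has one-way propagation along characteristics.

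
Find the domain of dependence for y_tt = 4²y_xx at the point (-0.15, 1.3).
Domain of dependence: [-5.35, 5.05]. Signals travel at speed 4, so data within |x - -0.15| ≤ 4·1.3 = 5.2 can reach the point.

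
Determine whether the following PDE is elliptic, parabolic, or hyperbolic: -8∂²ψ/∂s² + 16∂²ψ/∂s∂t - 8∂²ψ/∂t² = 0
Coefficients: A = -8, B = 16, C = -8. B² - 4AC = 0, which is zero, so the equation is parabolic.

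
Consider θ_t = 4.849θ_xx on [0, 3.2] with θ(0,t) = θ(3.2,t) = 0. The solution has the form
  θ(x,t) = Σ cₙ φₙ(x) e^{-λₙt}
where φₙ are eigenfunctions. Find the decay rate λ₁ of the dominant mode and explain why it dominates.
Eigenvalues: λₙ = 4.849n²π²/3.2².
First three modes:
  n=1: λ₁ = 4.849π²/3.2² ≈ 4.674
  n=2: λ₂ = 19.396π²/3.2² ≈ 18.694 (4× faster decay)
  n=3: λ₃ = 43.641π²/3.2² ≈ 42.062 (9× faster decay)
As t → ∞, higher modes decay exponentially faster. The n=1 mode dominates: θ ~ c₁ sin(πx/3.2) e^{-λ₁t}.
Decay rate: λ₁ = 4.849π²/3.2² ≈ 4.674.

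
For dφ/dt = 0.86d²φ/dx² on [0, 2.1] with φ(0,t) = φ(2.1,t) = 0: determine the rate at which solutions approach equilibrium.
Eigenvalues: λₙ = 0.86n²π²/2.1².
First three modes:
  n=1: λ₁ = 0.86π²/2.1² ≈ 1.925
  n=2: λ₂ = 3.44π²/2.1² ≈ 7.699 (4× faster decay)
  n=3: λ₃ = 7.74π²/2.1² ≈ 17.322 (9× faster decay)
As t → ∞, higher modes decay exponentially faster. The n=1 mode dominates: φ ~ c₁ sin(πx/2.1) e^{-λ₁t}.
Decay rate: λ₁ = 0.86π²/2.1² ≈ 1.925.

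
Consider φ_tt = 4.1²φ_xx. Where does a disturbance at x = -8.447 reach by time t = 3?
Domain of influence: [-20.747, 3.853]. Data at x = -8.447 spreads outward at speed 4.1.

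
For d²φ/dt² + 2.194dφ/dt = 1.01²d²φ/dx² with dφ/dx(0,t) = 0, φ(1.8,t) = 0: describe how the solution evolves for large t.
φ → 0. Damping (γ=2.194) dissipates energy; oscillations decay exponentially.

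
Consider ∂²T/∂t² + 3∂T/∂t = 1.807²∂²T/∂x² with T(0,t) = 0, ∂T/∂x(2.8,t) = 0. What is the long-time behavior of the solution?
As t → ∞, T → 0. Damping (γ=3) dissipates energy; oscillations decay exponentially.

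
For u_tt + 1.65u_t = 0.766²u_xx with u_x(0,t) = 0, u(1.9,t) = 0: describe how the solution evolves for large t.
u → 0. Damping (γ=1.65) dissipates energy; oscillations decay exponentially.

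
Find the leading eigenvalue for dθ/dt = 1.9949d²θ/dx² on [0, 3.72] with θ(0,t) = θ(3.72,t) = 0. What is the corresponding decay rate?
Eigenvalues: λₙ = 1.9949n²π²/3.72².
First three modes:
  n=1: λ₁ = 1.9949π²/3.72² ≈ 1.423
  n=2: λ₂ = 7.9796π²/3.72² ≈ 5.691 (4× faster decay)
  n=3: λ₃ = 17.9541π²/3.72² ≈ 12.805 (9× faster decay)
As t → ∞, higher modes decay exponentially faster. The n=1 mode dominates: θ ~ c₁ sin(πx/3.72) e^{-λ₁t}.
Decay rate: λ₁ = 1.9949π²/3.72² ≈ 1.423.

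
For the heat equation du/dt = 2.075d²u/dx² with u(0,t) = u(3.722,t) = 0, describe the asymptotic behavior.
u → 0. Heat diffuses out through both boundaries.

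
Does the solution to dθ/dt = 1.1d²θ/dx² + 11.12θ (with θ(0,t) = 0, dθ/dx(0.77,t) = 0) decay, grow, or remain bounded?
θ grows unboundedly. Reaction dominates diffusion (r=11.12 > κπ²/(4L²)≈4.58); solution grows exponentially.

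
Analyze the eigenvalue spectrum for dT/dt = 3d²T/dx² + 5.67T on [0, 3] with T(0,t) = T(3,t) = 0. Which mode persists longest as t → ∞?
Eigenvalues: λₙ = 3n²π²/3² - 5.67.
First three modes:
  n=1: λ₁ = 3π²/3² - 5.67 ≈ -2.38
  n=2: λ₂ = 12π²/3² - 5.67 ≈ 7.489
  n=3: λ₃ = 27π²/3² - 5.67 ≈ 23.939
Since 3π²/3² ≈ 3.29 < 5.67, λ₁ < 0.
The n=1 mode grows fastest (−λₙ is largest for n=1) → dominates.
Asymptotic: T ~ c₁ sin(πx/3) e^{2.38t} (exponential growth at rate −λ₁ ≈ 2.38).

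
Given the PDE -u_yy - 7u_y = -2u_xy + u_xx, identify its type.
Rewriting in standard form: -u_xx + 2u_xy - u_yy - 7u_y = 0. The second-order coefficients are A = -1, B = 2, C = -1. Since B² - 4AC = 0 = 0, this is a parabolic PDE.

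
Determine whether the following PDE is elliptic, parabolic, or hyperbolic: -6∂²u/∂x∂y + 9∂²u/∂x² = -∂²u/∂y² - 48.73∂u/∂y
Rewriting in standard form: 9∂²u/∂x² - 6∂²u/∂x∂y + ∂²u/∂y² + 48.73∂u/∂y = 0. Coefficients: A = 9, B = -6, C = 1. B² - 4AC = 0, which is zero, so the equation is parabolic.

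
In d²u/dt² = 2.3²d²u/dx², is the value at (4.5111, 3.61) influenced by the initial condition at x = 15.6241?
No. The domain of dependence is [-3.7919, 12.8141], and 15.6241 is outside this interval.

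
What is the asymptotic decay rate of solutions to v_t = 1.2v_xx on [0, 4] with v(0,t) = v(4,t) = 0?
Eigenvalues: λₙ = 1.2n²π²/4².
First three modes:
  n=1: λ₁ = 1.2π²/4² ≈ 0.74
  n=2: λ₂ = 4.8π²/4² ≈ 2.961 (4× faster decay)
  n=3: λ₃ = 10.8π²/4² ≈ 6.662 (9× faster decay)
As t → ∞, higher modes decay exponentially faster. The n=1 mode dominates: v ~ c₁ sin(πx/4) e^{-λ₁t}.
Decay rate: λ₁ = 1.2π²/4² ≈ 0.74.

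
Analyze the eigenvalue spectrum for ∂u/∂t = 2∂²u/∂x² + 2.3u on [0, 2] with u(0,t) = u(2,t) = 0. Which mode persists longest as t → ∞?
Eigenvalues: λₙ = 2n²π²/2² - 2.3.
First three modes:
  n=1: λ₁ = 2π²/2² - 2.3 ≈ 2.635
  n=2: λ₂ = 8π²/2² - 2.3 ≈ 17.439
  n=3: λ₃ = 18π²/2² - 2.3 ≈ 42.113
Since 2π²/2² ≈ 4.935 > 2.3, all λₙ > 0.
The n=1 mode decays slowest → dominates as t → ∞.
Asymptotic: u ~ c₁ sin(πx/2) e^{-λ₁t} with decay rate λ₁ ≈ 2.635.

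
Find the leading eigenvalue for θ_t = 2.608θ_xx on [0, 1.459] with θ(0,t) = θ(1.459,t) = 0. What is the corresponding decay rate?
Eigenvalues: λₙ = 2.608n²π²/1.459².
First three modes:
  n=1: λ₁ = 2.608π²/1.459² ≈ 12.092
  n=2: λ₂ = 10.432π²/1.459² ≈ 48.368 (4× faster decay)
  n=3: λ₃ = 23.472π²/1.459² ≈ 108.828 (9× faster decay)
As t → ∞, higher modes decay exponentially faster. The n=1 mode dominates: θ ~ c₁ sin(πx/1.459) e^{-λ₁t}.
Decay rate: λ₁ = 2.608π²/1.459² ≈ 12.092.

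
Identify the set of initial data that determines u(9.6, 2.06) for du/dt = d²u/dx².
The entire real line. The heat equation has infinite propagation speed: any initial disturbance instantly affects all points (though exponentially small far away).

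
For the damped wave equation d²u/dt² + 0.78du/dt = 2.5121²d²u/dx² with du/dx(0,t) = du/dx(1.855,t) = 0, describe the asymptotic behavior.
u → constant (steady state). Damping (γ=0.78) dissipates the nonconstant modes; with Neumann BCs the spatial average obeys M''+γM'=0 and tends to a finite limit.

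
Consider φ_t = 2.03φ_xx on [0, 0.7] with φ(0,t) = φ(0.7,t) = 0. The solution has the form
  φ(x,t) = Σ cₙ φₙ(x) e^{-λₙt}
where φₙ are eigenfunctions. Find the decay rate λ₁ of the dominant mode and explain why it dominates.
Eigenvalues: λₙ = 2.03n²π²/0.7².
First three modes:
  n=1: λ₁ = 2.03π²/0.7² ≈ 40.888
  n=2: λ₂ = 8.12π²/0.7² ≈ 163.553 (4× faster decay)
  n=3: λ₃ = 18.27π²/0.7² ≈ 367.995 (9× faster decay)
As t → ∞, higher modes decay exponentially faster. The n=1 mode dominates: φ ~ c₁ sin(πx/0.7) e^{-λ₁t}.
Decay rate: λ₁ = 2.03π²/0.7² ≈ 40.888.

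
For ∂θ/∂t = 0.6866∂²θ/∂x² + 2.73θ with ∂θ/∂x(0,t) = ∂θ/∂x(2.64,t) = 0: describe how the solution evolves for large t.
θ grows unboundedly. With Neumann BCs the constant mode has diffusion eigenvalue 0, so any r > 0 makes it grow like e^(2.73t); solution grows exponentially.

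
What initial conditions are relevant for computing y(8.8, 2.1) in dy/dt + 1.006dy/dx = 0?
A single point: x = 6.6874. The characteristic through (8.8, 2.1) is x - 1.006t = const, so x = 8.8 - 1.006·2.1 = 6.6874.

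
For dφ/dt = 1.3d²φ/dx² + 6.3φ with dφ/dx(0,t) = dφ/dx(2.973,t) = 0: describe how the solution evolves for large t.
φ grows unboundedly. With Neumann BCs the constant mode has diffusion eigenvalue 0, so any r > 0 makes it grow like e^(6.3t); solution grows exponentially.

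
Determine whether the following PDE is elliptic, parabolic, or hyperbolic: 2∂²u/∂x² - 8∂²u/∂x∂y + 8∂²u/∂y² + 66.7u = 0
Coefficients: A = 2, B = -8, C = 8. B² - 4AC = 0, which is zero, so the equation is parabolic.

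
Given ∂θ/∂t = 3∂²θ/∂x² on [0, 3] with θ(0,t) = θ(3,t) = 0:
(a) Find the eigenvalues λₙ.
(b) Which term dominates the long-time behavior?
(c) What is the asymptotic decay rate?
Eigenvalues: λₙ = 3n²π²/3².
First three modes:
  n=1: λ₁ = 3π²/3² ≈ 3.29
  n=2: λ₂ = 12π²/3² ≈ 13.159 (4× faster decay)
  n=3: λ₃ = 27π²/3² ≈ 29.609 (9× faster decay)
As t → ∞, higher modes decay exponentially faster. The n=1 mode dominates: θ ~ c₁ sin(πx/3) e^{-λ₁t}.
Decay rate: λ₁ = 3π²/3² ≈ 3.29.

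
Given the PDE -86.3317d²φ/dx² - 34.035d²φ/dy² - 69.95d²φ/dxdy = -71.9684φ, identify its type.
Rewriting in standard form: -86.3317d²φ/dx² - 69.95d²φ/dxdy - 34.035d²φ/dy² + 71.9684φ = 0. The second-order coefficients are A = -86.3317, B = -69.95, C = -34.035. Since B² - 4AC = -6860.195138 < 0, this is an elliptic PDE.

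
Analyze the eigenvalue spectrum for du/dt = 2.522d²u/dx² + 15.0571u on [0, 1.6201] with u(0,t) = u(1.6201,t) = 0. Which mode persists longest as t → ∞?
Eigenvalues: λₙ = 2.522n²π²/1.6201² - 15.0571.
First three modes:
  n=1: λ₁ = 2.522π²/1.6201² - 15.0571 ≈ -5.574
  n=2: λ₂ = 10.088π²/1.6201² - 15.0571 ≈ 22.876
  n=3: λ₃ = 22.698π²/1.6201² - 15.0571 ≈ 70.293
Since 2.522π²/1.6201² ≈ 9.483 < 15.0571, λ₁ < 0.
The n=1 mode grows fastest (−λₙ is largest for n=1) → dominates.
Asymptotic: u ~ c₁ sin(πx/1.6201) e^{5.574t} (exponential growth at rate −λ₁ ≈ 5.574).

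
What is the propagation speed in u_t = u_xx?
Infinite. The heat equation is parabolic, not hyperbolic, so disturbances propagate instantly.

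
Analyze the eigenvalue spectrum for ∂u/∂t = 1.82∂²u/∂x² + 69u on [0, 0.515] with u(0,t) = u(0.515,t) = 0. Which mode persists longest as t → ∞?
Eigenvalues: λₙ = 1.82n²π²/0.515² - 69.
First three modes:
  n=1: λ₁ = 1.82π²/0.515² - 69 ≈ -1.274
  n=2: λ₂ = 7.28π²/0.515² - 69 ≈ 201.905
  n=3: λ₃ = 16.38π²/0.515² - 69 ≈ 540.536
Since 1.82π²/0.515² ≈ 67.726 < 69, λ₁ < 0.
The n=1 mode grows fastest (−λₙ is largest for n=1) → dominates.
Asymptotic: u ~ c₁ sin(πx/0.515) e^{1.274t} (exponential growth at rate −λ₁ ≈ 1.274).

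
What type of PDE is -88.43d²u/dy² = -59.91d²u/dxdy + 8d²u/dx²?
Rewriting in standard form: -8d²u/dx² + 59.91d²u/dxdy - 88.43d²u/dy² = 0. With A = -8, B = 59.91, C = -88.43, the discriminant is 759.4481. This is a hyperbolic PDE.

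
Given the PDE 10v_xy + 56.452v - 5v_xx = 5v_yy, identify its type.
Rewriting in standard form: -5v_xx + 10v_xy - 5v_yy + 56.452v = 0. The second-order coefficients are A = -5, B = 10, C = -5. Since B² - 4AC = 0 = 0, this is a parabolic PDE.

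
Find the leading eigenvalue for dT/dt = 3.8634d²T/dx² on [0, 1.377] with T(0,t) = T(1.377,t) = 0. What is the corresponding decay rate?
Eigenvalues: λₙ = 3.8634n²π²/1.377².
First three modes:
  n=1: λ₁ = 3.8634π²/1.377² ≈ 20.11
  n=2: λ₂ = 15.4536π²/1.377² ≈ 80.438 (4× faster decay)
  n=3: λ₃ = 34.7706π²/1.377² ≈ 180.986 (9× faster decay)
As t → ∞, higher modes decay exponentially faster. The n=1 mode dominates: T ~ c₁ sin(πx/1.377) e^{-λ₁t}.
Decay rate: λ₁ = 3.8634π²/1.377² ≈ 20.11.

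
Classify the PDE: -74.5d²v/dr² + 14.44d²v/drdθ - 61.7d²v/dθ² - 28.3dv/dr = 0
A = -74.5, B = 14.44, C = -61.7. Discriminant B² - 4AC = -18178.0864. Since -18178.0864 < 0, elliptic.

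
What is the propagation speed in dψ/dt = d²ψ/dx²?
Infinite. The heat equation is parabolic, not hyperbolic, so disturbances propagate instantly.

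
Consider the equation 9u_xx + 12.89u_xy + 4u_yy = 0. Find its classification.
Hyperbolic. (A = 9, B = 12.89, C = 4 gives B² - 4AC = 22.1521.)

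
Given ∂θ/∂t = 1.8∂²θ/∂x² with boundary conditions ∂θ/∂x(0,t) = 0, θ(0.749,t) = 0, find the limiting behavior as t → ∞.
θ → 0. Heat escapes through the Dirichlet boundary.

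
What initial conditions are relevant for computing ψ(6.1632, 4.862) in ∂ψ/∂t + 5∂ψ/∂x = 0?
A single point: x = -18.1468. The characteristic through (6.1632, 4.862) is x - 5t = const, so x = 6.1632 - 5·4.862 = -18.1468.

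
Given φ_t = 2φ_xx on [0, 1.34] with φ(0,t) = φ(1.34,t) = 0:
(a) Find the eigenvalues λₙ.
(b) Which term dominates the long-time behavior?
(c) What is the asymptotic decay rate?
Eigenvalues: λₙ = 2n²π²/1.34².
First three modes:
  n=1: λ₁ = 2π²/1.34² ≈ 10.993
  n=2: λ₂ = 8π²/1.34² ≈ 43.972 (4× faster decay)
  n=3: λ₃ = 18π²/1.34² ≈ 98.938 (9× faster decay)
As t → ∞, higher modes decay exponentially faster. The n=1 mode dominates: φ ~ c₁ sin(πx/1.34) e^{-λ₁t}.
Decay rate: λ₁ = 2π²/1.34² ≈ 10.993.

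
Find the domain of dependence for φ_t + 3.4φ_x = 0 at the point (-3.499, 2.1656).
A single point: x = -10.86204. The characteristic through (-3.499, 2.1656) is x - 3.4t = const, so x = -3.499 - 3.4·2.1656 = -10.86204.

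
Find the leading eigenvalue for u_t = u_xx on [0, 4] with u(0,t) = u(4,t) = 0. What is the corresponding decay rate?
Eigenvalues: λₙ = n²π²/4².
First three modes:
  n=1: λ₁ = π²/4² ≈ 0.617
  n=2: λ₂ = 4π²/4² ≈ 2.467 (4× faster decay)
  n=3: λ₃ = 9π²/4² ≈ 5.552 (9× faster decay)
As t → ∞, higher modes decay exponentially faster. The n=1 mode dominates: u ~ c₁ sin(πx/4) e^{-λ₁t}.
Decay rate: λ₁ = π²/4² ≈ 0.617.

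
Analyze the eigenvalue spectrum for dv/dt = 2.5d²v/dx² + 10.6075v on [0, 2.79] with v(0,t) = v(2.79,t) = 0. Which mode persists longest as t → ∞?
Eigenvalues: λₙ = 2.5n²π²/2.79² - 10.6075.
First three modes:
  n=1: λ₁ = 2.5π²/2.79² - 10.6075 ≈ -7.438
  n=2: λ₂ = 10π²/2.79² - 10.6075 ≈ 2.072
  n=3: λ₃ = 22.5π²/2.79² - 10.6075 ≈ 17.921
Since 2.5π²/2.79² ≈ 3.17 < 10.6075, λ₁ < 0.
The n=1 mode grows fastest (−λₙ is largest for n=1) → dominates.
Asymptotic: v ~ c₁ sin(πx/2.79) e^{7.438t} (exponential growth at rate −λ₁ ≈ 7.438).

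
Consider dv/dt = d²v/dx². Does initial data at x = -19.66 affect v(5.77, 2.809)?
Yes, for any finite x. The heat equation has infinite propagation speed, so all initial data affects all points at any t > 0.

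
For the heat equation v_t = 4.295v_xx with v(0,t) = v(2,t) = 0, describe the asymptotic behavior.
v → 0. Heat diffuses out through both boundaries.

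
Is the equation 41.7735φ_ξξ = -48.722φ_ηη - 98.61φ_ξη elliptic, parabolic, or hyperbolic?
Rewriting in standard form: 41.7735φ_ξξ + 98.61φ_ξη + 48.722φ_ηη = 0. Computing B² - 4AC with A = 41.7735, B = 98.61, C = 48.722: discriminant = 1582.778232 (positive). Answer: hyperbolic.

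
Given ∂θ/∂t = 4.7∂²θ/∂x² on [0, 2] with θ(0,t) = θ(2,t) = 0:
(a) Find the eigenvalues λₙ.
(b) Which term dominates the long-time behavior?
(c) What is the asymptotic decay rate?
Eigenvalues: λₙ = 4.7n²π²/2².
First three modes:
  n=1: λ₁ = 4.7π²/2² ≈ 11.597
  n=2: λ₂ = 18.8π²/2² ≈ 46.387 (4× faster decay)
  n=3: λ₃ = 42.3π²/2² ≈ 104.371 (9× faster decay)
As t → ∞, higher modes decay exponentially faster. The n=1 mode dominates: θ ~ c₁ sin(πx/2) e^{-λ₁t}.
Decay rate: λ₁ = 4.7π²/2² ≈ 11.597.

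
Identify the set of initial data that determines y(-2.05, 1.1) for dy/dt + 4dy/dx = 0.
A single point: x = -6.45. The characteristic through (-2.05, 1.1) is x - 4t = const, so x = -2.05 - 4·1.1 = -6.45.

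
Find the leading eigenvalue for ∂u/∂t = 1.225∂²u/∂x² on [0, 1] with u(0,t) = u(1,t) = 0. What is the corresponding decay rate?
Eigenvalues: λₙ = 1.225n²π².
First three modes:
  n=1: λ₁ = 1.225π² ≈ 12.09
  n=2: λ₂ = 4.9π² ≈ 48.361 (4× faster decay)
  n=3: λ₃ = 11.025π² ≈ 108.812 (9× faster decay)
As t → ∞, higher modes decay exponentially faster. The n=1 mode dominates: u ~ c₁ sin(πx) e^{-λ₁t}.
Decay rate: λ₁ = 1.225π² ≈ 12.09.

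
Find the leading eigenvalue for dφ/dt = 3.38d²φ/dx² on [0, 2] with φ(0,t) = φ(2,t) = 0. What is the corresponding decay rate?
Eigenvalues: λₙ = 3.38n²π²/2².
First three modes:
  n=1: λ₁ = 3.38π²/2² ≈ 8.34
  n=2: λ₂ = 13.52π²/2² ≈ 33.359 (4× faster decay)
  n=3: λ₃ = 30.42π²/2² ≈ 75.058 (9× faster decay)
As t → ∞, higher modes decay exponentially faster. The n=1 mode dominates: φ ~ c₁ sin(πx/2) e^{-λ₁t}.
Decay rate: λ₁ = 3.38π²/2² ≈ 8.34.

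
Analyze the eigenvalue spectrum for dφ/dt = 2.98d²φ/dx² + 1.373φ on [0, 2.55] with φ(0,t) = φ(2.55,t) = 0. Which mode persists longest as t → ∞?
Eigenvalues: λₙ = 2.98n²π²/2.55² - 1.373.
First three modes:
  n=1: λ₁ = 2.98π²/2.55² - 1.373 ≈ 3.15
  n=2: λ₂ = 11.92π²/2.55² - 1.373 ≈ 16.719
  n=3: λ₃ = 26.82π²/2.55² - 1.373 ≈ 39.335
Since 2.98π²/2.55² ≈ 4.523 > 1.373, all λₙ > 0.
The n=1 mode decays slowest → dominates as t → ∞.
Asymptotic: φ ~ c₁ sin(πx/2.55) e^{-λ₁t} with decay rate λ₁ ≈ 3.15.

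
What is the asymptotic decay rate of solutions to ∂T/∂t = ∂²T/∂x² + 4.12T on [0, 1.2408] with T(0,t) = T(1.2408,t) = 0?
Eigenvalues: λₙ = n²π²/1.2408² - 4.12.
First three modes:
  n=1: λ₁ = π²/1.2408² - 4.12 ≈ 2.291
  n=2: λ₂ = 4π²/1.2408² - 4.12 ≈ 21.522
  n=3: λ₃ = 9π²/1.2408² - 4.12 ≈ 53.575
Since π²/1.2408² ≈ 6.411 > 4.12, all λₙ > 0.
The n=1 mode decays slowest → dominates as t → ∞.
Asymptotic: T ~ c₁ sin(πx/1.2408) e^{-λ₁t} with decay rate λ₁ ≈ 2.291.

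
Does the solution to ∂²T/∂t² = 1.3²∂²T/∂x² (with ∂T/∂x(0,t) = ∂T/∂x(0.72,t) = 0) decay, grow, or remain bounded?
T oscillates about a mean that drifts linearly in t (generically unbounded; no decay). There is no damping, so the nonconstant modes persist as standing waves (energy conserved, no decay). But with Neumann conditions at both ends the constant mode has eigenvalue 0: the spatial mean M(t) of T satisfies M'' = 0, so M(t) = M(0) + M'(0)·t. Unless the initial velocity has zero mean (∫T_t(x,0)dx = 0), the solution grows linearly in t (unbounded, though not exponentially); if it does have zero mean, the solution stays bounded and simply oscillates.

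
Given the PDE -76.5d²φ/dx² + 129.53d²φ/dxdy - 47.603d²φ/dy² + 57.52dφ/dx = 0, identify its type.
The second-order coefficients are A = -76.5, B = 129.53, C = -47.603. Since B² - 4AC = 2211.5029 > 0, this is a hyperbolic PDE.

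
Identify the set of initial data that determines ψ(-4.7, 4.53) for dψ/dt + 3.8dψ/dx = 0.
A single point: x = -21.914. The characteristic through (-4.7, 4.53) is x - 3.8t = const, so x = -4.7 - 3.8·4.53 = -21.914.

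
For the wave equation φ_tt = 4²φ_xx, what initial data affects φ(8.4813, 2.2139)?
Domain of dependence: [-0.3743, 17.3369]. Signals travel at speed 4, so data within |x - 8.4813| ≤ 4·2.2139 = 8.8556 can reach the point.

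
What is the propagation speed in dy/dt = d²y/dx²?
Infinite. The heat equation is parabolic, not hyperbolic, so disturbances propagate instantly.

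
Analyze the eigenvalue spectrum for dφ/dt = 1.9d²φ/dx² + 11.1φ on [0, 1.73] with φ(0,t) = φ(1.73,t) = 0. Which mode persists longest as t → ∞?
Eigenvalues: λₙ = 1.9n²π²/1.73² - 11.1.
First three modes:
  n=1: λ₁ = 1.9π²/1.73² - 11.1 ≈ -4.834
  n=2: λ₂ = 7.6π²/1.73² - 11.1 ≈ 13.962
  n=3: λ₃ = 17.1π²/1.73² - 11.1 ≈ 45.29
Since 1.9π²/1.73² ≈ 6.266 < 11.1, λ₁ < 0.
The n=1 mode grows fastest (−λₙ is largest for n=1) → dominates.
Asymptotic: φ ~ c₁ sin(πx/1.73) e^{4.834t} (exponential growth at rate −λ₁ ≈ 4.834).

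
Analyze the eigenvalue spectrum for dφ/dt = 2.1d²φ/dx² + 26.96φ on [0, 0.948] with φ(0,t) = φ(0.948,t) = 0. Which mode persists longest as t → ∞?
Eigenvalues: λₙ = 2.1n²π²/0.948² - 26.96.
First three modes:
  n=1: λ₁ = 2.1π²/0.948² - 26.96 ≈ -3.898
  n=2: λ₂ = 8.4π²/0.948² - 26.96 ≈ 65.289
  n=3: λ₃ = 18.9π²/0.948² - 26.96 ≈ 180.601
Since 2.1π²/0.948² ≈ 23.062 < 26.96, λ₁ < 0.
The n=1 mode grows fastest (−λₙ is largest for n=1) → dominates.
Asymptotic: φ ~ c₁ sin(πx/0.948) e^{3.898t} (exponential growth at rate −λ₁ ≈ 3.898).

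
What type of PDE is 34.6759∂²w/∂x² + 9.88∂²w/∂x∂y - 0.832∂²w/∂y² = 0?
With A = 34.6759, B = 9.88, C = -0.832, the discriminant is 213.0157952. This is a hyperbolic PDE.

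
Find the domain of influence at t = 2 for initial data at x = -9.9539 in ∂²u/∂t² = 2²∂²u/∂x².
Domain of influence: [-13.9539, -5.9539]. Data at x = -9.9539 spreads outward at speed 2.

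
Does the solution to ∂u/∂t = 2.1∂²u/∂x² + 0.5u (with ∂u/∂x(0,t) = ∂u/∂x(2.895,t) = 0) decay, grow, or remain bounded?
u grows unboundedly. With Neumann BCs the constant mode has diffusion eigenvalue 0, so any r > 0 makes it grow like e^(0.5t); solution grows exponentially.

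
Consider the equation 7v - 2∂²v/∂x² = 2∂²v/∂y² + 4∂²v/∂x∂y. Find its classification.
Rewriting in standard form: -2∂²v/∂x² - 4∂²v/∂x∂y - 2∂²v/∂y² + 7v = 0. Parabolic. (A = -2, B = -4, C = -2 gives B² - 4AC = 0.)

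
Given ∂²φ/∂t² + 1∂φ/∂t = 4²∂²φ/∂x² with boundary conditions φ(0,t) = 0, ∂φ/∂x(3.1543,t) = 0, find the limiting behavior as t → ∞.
φ → 0. Damping (γ=1) dissipates energy; oscillations decay exponentially.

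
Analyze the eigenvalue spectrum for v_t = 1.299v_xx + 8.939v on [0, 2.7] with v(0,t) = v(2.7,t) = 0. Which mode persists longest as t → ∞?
Eigenvalues: λₙ = 1.299n²π²/2.7² - 8.939.
First three modes:
  n=1: λ₁ = 1.299π²/2.7² - 8.939 ≈ -7.18
  n=2: λ₂ = 5.196π²/2.7² - 8.939 ≈ -1.904
  n=3: λ₃ = 11.691π²/2.7² - 8.939 ≈ 6.889
Since 1.299π²/2.7² ≈ 1.759 < 8.939, λ₁ < 0.
The n=1 mode grows fastest (−λₙ is largest for n=1) → dominates.
Asymptotic: v ~ c₁ sin(πx/2.7) e^{7.18t} (exponential growth at rate −λ₁ ≈ 7.18).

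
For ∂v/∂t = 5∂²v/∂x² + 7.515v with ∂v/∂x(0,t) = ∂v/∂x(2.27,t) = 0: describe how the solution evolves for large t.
v grows unboundedly. With Neumann BCs the constant mode has diffusion eigenvalue 0, so any r > 0 makes it grow like e^(7.515t); solution grows exponentially.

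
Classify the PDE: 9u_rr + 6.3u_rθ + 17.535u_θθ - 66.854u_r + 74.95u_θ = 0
A = 9, B = 6.3, C = 17.535. Discriminant B² - 4AC = -591.57. Since -591.57 < 0, elliptic.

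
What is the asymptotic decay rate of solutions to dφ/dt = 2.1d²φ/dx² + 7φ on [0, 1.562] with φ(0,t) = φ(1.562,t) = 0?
Eigenvalues: λₙ = 2.1n²π²/1.562² - 7.
First three modes:
  n=1: λ₁ = 2.1π²/1.562² - 7 ≈ 1.495
  n=2: λ₂ = 8.4π²/1.562² - 7 ≈ 26.979
  n=3: λ₃ = 18.9π²/1.562² - 7 ≈ 69.454
Since 2.1π²/1.562² ≈ 8.495 > 7, all λₙ > 0.
The n=1 mode decays slowest → dominates as t → ∞.
Asymptotic: φ ~ c₁ sin(πx/1.562) e^{-λ₁t} with decay rate λ₁ ≈ 1.495.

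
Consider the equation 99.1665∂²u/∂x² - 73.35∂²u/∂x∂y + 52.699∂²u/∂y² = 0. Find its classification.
Elliptic. (A = 99.1665, B = -73.35, C = 52.699 gives B² - 4AC = -15523.679034.)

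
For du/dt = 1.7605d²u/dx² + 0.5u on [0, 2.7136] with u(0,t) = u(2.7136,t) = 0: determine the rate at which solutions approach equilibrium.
Eigenvalues: λₙ = 1.7605n²π²/2.7136² - 0.5.
First three modes:
  n=1: λ₁ = 1.7605π²/2.7136² - 0.5 ≈ 1.86
  n=2: λ₂ = 7.042π²/2.7136² - 0.5 ≈ 8.939
  n=3: λ₃ = 15.8445π²/2.7136² - 0.5 ≈ 20.737
Since 1.7605π²/2.7136² ≈ 2.36 > 0.5, all λₙ > 0.
The n=1 mode decays slowest → dominates as t → ∞.
Asymptotic: u ~ c₁ sin(πx/2.7136) e^{-λ₁t} with decay rate λ₁ ≈ 1.86.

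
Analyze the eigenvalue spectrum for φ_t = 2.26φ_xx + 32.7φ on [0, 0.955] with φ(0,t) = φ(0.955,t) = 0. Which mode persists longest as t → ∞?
Eigenvalues: λₙ = 2.26n²π²/0.955² - 32.7.
First three modes:
  n=1: λ₁ = 2.26π²/0.955² - 32.7 ≈ -8.243
  n=2: λ₂ = 9.04π²/0.955² - 32.7 ≈ 65.128
  n=3: λ₃ = 20.34π²/0.955² - 32.7 ≈ 187.412
Since 2.26π²/0.955² ≈ 24.457 < 32.7, λ₁ < 0.
The n=1 mode grows fastest (−λₙ is largest for n=1) → dominates.
Asymptotic: φ ~ c₁ sin(πx/0.955) e^{8.243t} (exponential growth at rate −λ₁ ≈ 8.243).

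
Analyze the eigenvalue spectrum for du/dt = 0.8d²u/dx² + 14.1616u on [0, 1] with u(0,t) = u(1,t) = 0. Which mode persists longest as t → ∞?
Eigenvalues: λₙ = 0.8n²π²/1² - 14.1616.
First three modes:
  n=1: λ₁ = 0.8π² - 14.1616 ≈ -6.266
  n=2: λ₂ = 3.2π² - 14.1616 ≈ 17.421
  n=3: λ₃ = 7.2π² - 14.1616 ≈ 56.9
Since 0.8π² ≈ 7.896 < 14.1616, λ₁ < 0.
The n=1 mode grows fastest (−λₙ is largest for n=1) → dominates.
Asymptotic: u ~ c₁ sin(πx/1) e^{6.266t} (exponential growth at rate −λ₁ ≈ 6.266).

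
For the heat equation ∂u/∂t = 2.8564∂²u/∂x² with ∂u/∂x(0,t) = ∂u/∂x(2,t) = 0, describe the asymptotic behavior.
u → constant (steady state). Heat is conserved (no flux at boundaries); solution approaches the spatial average.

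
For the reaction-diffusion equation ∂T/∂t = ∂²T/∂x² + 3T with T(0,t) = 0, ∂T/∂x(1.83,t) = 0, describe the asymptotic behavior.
T grows unboundedly. Reaction dominates diffusion (r=3 > κπ²/(4L²)≈0.74); solution grows exponentially.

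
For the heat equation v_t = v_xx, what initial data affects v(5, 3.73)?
The entire real line. The heat equation has infinite propagation speed: any initial disturbance instantly affects all points (though exponentially small far away).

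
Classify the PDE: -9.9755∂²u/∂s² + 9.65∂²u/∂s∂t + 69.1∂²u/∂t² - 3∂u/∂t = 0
A = -9.9755, B = 9.65, C = 69.1. Discriminant B² - 4AC = 2850.3507. Since 2850.3507 > 0, hyperbolic.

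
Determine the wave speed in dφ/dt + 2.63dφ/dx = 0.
Speed = 2.63. Information travels along x - 2.63t = const (rightward).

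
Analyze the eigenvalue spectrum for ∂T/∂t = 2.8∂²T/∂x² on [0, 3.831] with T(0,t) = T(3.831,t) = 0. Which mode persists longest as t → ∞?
Eigenvalues: λₙ = 2.8n²π²/3.831².
First three modes:
  n=1: λ₁ = 2.8π²/3.831² ≈ 1.883
  n=2: λ₂ = 11.2π²/3.831² ≈ 7.532 (4× faster decay)
  n=3: λ₃ = 25.2π²/3.831² ≈ 16.946 (9× faster decay)
As t → ∞, higher modes decay exponentially faster. The n=1 mode dominates: T ~ c₁ sin(πx/3.831) e^{-λ₁t}.
Decay rate: λ₁ = 2.8π²/3.831² ≈ 1.883.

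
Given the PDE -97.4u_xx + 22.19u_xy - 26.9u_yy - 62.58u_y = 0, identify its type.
The second-order coefficients are A = -97.4, B = 22.19, C = -26.9. Since B² - 4AC = -9987.8439 < 0, this is an elliptic PDE.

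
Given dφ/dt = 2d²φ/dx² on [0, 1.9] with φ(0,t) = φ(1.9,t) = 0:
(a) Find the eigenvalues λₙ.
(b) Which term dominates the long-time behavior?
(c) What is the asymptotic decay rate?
Eigenvalues: λₙ = 2n²π²/1.9².
First three modes:
  n=1: λ₁ = 2π²/1.9² ≈ 5.468
  n=2: λ₂ = 8π²/1.9² ≈ 21.872 (4× faster decay)
  n=3: λ₃ = 18π²/1.9² ≈ 49.211 (9× faster decay)
As t → ∞, higher modes decay exponentially faster. The n=1 mode dominates: φ ~ c₁ sin(πx/1.9) e^{-λ₁t}.
Decay rate: λ₁ = 2π²/1.9² ≈ 5.468.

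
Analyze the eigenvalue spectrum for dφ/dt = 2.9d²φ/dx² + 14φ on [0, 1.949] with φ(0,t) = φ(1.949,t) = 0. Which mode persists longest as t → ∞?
Eigenvalues: λₙ = 2.9n²π²/1.949² - 14.
First three modes:
  n=1: λ₁ = 2.9π²/1.949² - 14 ≈ -6.465
  n=2: λ₂ = 11.6π²/1.949² - 14 ≈ 16.139
  n=3: λ₃ = 26.1π²/1.949² - 14 ≈ 53.814
Since 2.9π²/1.949² ≈ 7.535 < 14, λ₁ < 0.
The n=1 mode grows fastest (−λₙ is largest for n=1) → dominates.
Asymptotic: φ ~ c₁ sin(πx/1.949) e^{6.465t} (exponential growth at rate −λ₁ ≈ 6.465).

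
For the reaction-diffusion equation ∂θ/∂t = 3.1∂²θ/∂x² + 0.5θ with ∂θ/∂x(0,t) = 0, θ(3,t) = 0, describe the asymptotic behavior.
θ → 0. Diffusion dominates reaction (r=0.5 < κπ²/(4L²)≈0.85); solution decays.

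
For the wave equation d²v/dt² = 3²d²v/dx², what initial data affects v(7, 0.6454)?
Domain of dependence: [5.0638, 8.9362]. Signals travel at speed 3, so data within |x - 7| ≤ 3·0.6454 = 1.9362 can reach the point.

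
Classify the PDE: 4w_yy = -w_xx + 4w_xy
Rewriting in standard form: w_xx - 4w_xy + 4w_yy = 0. A = 1, B = -4, C = 4. Discriminant B² - 4AC = 0. Since 0 = 0, parabolic.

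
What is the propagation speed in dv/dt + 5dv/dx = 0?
Speed = 5. Information travels along x - 5t = const (rightward).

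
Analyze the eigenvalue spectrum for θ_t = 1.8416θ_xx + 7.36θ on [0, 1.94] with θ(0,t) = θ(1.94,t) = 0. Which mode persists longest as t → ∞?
Eigenvalues: λₙ = 1.8416n²π²/1.94² - 7.36.
First three modes:
  n=1: λ₁ = 1.8416π²/1.94² - 7.36 ≈ -2.531
  n=2: λ₂ = 7.3664π²/1.94² - 7.36 ≈ 11.958
  n=3: λ₃ = 16.5744π²/1.94² - 7.36 ≈ 36.104
Since 1.8416π²/1.94² ≈ 4.829 < 7.36, λ₁ < 0.
The n=1 mode grows fastest (−λₙ is largest for n=1) → dominates.
Asymptotic: θ ~ c₁ sin(πx/1.94) e^{2.531t} (exponential growth at rate −λ₁ ≈ 2.531).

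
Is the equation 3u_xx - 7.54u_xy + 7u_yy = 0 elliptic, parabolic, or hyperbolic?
Computing B² - 4AC with A = 3, B = -7.54, C = 7: discriminant = -27.1484 (negative). Answer: elliptic.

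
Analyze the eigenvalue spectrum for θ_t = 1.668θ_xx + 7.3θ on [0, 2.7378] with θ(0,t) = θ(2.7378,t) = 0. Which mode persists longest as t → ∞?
Eigenvalues: λₙ = 1.668n²π²/2.7378² - 7.3.
First three modes:
  n=1: λ₁ = 1.668π²/2.7378² - 7.3 ≈ -5.104
  n=2: λ₂ = 6.672π²/2.7378² - 7.3 ≈ 1.485
  n=3: λ₃ = 15.012π²/2.7378² - 7.3 ≈ 12.467
Since 1.668π²/2.7378² ≈ 2.196 < 7.3, λ₁ < 0.
The n=1 mode grows fastest (−λₙ is largest for n=1) → dominates.
Asymptotic: θ ~ c₁ sin(πx/2.7378) e^{5.104t} (exponential growth at rate −λ₁ ≈ 5.104).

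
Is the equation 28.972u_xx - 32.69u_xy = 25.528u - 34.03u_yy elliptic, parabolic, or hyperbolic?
Rewriting in standard form: 28.972u_xx - 32.69u_xy + 34.03u_yy - 25.528u = 0. Computing B² - 4AC with A = 28.972, B = -32.69, C = 34.03: discriminant = -2875.03254 (negative). Answer: elliptic.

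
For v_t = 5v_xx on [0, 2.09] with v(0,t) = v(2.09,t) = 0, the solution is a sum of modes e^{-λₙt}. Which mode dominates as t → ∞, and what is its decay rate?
Eigenvalues: λₙ = 5n²π²/2.09².
First three modes:
  n=1: λ₁ = 5π²/2.09² ≈ 11.297
  n=2: λ₂ = 20π²/2.09² ≈ 45.189 (4× faster decay)
  n=3: λ₃ = 45π²/2.09² ≈ 101.676 (9× faster decay)
As t → ∞, higher modes decay exponentially faster. The n=1 mode dominates: v ~ c₁ sin(πx/2.09) e^{-λ₁t}.
Decay rate: λ₁ = 5π²/2.09² ≈ 11.297.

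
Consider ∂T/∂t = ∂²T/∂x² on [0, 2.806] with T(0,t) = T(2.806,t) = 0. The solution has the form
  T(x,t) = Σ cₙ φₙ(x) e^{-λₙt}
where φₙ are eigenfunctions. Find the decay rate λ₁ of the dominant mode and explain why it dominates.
Eigenvalues: λₙ = n²π²/2.806².
First three modes:
  n=1: λ₁ = π²/2.806² ≈ 1.254
  n=2: λ₂ = 4π²/2.806² ≈ 5.014 (4× faster decay)
  n=3: λ₃ = 9π²/2.806² ≈ 11.282 (9× faster decay)
As t → ∞, higher modes decay exponentially faster. The n=1 mode dominates: T ~ c₁ sin(πx/2.806) e^{-λ₁t}.
Decay rate: λ₁ = π²/2.806² ≈ 1.254.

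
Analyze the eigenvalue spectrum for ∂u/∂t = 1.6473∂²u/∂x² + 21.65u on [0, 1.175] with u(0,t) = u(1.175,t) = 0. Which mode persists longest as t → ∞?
Eigenvalues: λₙ = 1.6473n²π²/1.175² - 21.65.
First three modes:
  n=1: λ₁ = 1.6473π²/1.175² - 21.65 ≈ -9.874
  n=2: λ₂ = 6.5892π²/1.175² - 21.65 ≈ 25.454
  n=3: λ₃ = 14.8257π²/1.175² - 21.65 ≈ 84.334
Since 1.6473π²/1.175² ≈ 11.776 < 21.65, λ₁ < 0.
The n=1 mode grows fastest (−λₙ is largest for n=1) → dominates.
Asymptotic: u ~ c₁ sin(πx/1.175) e^{9.874t} (exponential growth at rate −λ₁ ≈ 9.874).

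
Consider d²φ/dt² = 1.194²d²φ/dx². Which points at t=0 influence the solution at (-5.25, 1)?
Domain of dependence: [-6.444, -4.056]. Signals travel at speed 1.194, so data within |x - -5.25| ≤ 1.194·1 = 1.194 can reach the point.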